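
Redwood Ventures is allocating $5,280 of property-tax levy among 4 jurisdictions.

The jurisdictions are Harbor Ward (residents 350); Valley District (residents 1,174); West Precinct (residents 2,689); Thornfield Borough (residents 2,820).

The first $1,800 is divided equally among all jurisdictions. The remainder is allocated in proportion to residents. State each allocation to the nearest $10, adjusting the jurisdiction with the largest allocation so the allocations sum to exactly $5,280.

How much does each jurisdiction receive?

Equal tier: $1,800 ÷ 4 = $450 apiece.
Remainder $3,480 by residents (total 7,033): Harbor Ward 173.18 → $170; Valley District 580.91 → $580; West Precinct 1,330.54 → $1,330; Thornfield Borough 1,395.36 → $1,400.
Totals: Harbor Ward $450 + $170 = $620; Valley District $450 + $580 = $1,030; West Precinct $450 + $1,330 = $1,780; Thornfield Borough $450 + $1,400 = $1,850.

Harbor Ward: $620 · Valley District: $1,030 · West Precinct: $1,780 · Thornfield Borough: $1,850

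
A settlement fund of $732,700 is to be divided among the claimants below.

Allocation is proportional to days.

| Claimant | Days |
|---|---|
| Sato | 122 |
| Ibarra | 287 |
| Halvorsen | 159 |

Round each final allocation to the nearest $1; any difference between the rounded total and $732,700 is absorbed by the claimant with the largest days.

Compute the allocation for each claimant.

Sato: $157,376; Ibarra: $370,220; Halvorsen: $205,104

Sum of days: 122 + 287 + 159 = 568.
Proportional shares: Sato 157,375.70; Ibarra 370,219.89; Halvorsen 205,104.40.
At nearest $1: Sato $157,376; Ibarra $370,220; Halvorsen $205,104. Sum = $732,700.
Sum already equals the total — no adjustment.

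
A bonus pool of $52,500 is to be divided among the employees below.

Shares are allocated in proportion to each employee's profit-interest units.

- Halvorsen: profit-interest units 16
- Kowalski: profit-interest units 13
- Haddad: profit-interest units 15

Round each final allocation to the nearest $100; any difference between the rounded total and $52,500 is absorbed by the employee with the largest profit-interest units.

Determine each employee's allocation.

Combined profit-interest units = 16 + 13 + 15 = 44.
Pro-rata amounts: Halvorsen 19,090.91; Kowalski 15,511.36; Haddad 17,897.73.
At nearest $100: Halvorsen $19,100; Kowalski $15,500; Haddad $17,900. Sum = $52,500.
Sum already equals the total — no adjustment.

Halvorsen: $19,100 · Kowalski: $15,500 · Haddad: $17,900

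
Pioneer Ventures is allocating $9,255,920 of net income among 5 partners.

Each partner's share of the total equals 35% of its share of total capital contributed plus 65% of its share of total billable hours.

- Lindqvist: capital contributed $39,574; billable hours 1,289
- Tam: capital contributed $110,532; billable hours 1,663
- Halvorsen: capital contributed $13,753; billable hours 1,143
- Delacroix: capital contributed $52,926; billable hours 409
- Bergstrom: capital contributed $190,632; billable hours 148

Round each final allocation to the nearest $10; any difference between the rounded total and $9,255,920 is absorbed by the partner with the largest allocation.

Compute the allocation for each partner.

Capital contributed total 407,417; billable hours total 4,652.
Composite weights (35% capital contributed + 65% billable hours): Lindqvist 0.2141; Tam 0.3273; Halvorsen 0.1715; Delacroix 0.1026; Bergstrom 0.1844.
Proportional shares: Lindqvist 1,981,712.78; Tam 3,029,622.05; Halvorsen 1,587,578.19; Delacroix 949,792.88; Bergstrom 1,707,214.09.
Rounded to nearest $10: Lindqvist $1,981,710; Tam $3,029,620; Halvorsen $1,587,580; Delacroix $949,790; Bergstrom $1,707,210. Sum = $9,255,910.
Difference $9,255,920 − $9,255,910 = +$10 applied to largest allocation (Tam): Tam becomes $3,029,630.

Lindqvist: $1,981,710 · Tam: $3,029,630 · Halvorsen: $1,587,580 · Delacroix: $949,790 · Bergstrom: $1,707,210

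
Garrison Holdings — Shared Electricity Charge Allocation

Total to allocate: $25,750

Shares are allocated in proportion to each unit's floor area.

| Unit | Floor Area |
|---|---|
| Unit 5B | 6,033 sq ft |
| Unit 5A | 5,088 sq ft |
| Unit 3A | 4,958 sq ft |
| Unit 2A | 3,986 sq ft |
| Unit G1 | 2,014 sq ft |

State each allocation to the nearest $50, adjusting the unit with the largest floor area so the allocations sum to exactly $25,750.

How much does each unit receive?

Floor area total: 6,033 + 5,088 + 4,958 + 3,986 + 2,014 = 22,079.
Raw shares: Unit 5B 7,036.09; Unit 5A 5,933.96; Unit 3A 5,782.35; Unit 2A 4,648.74; Unit G1 2,348.86.
Rounded to nearest $50: Unit 5B $7,050; Unit 5A $5,950; Unit 3A $5,800; Unit 2A $4,650; Unit G1 $2,350. Sum = $25,800.
Difference $25,750 − $25,800 = −$50 applied to largest floor area (Unit 5B): Unit 5B becomes $7,000.

Unit 5B: $7,000; Unit 5A: $5,950; Unit 3A: $5,800; Unit 2A: $4,650; Unit G1: $2,350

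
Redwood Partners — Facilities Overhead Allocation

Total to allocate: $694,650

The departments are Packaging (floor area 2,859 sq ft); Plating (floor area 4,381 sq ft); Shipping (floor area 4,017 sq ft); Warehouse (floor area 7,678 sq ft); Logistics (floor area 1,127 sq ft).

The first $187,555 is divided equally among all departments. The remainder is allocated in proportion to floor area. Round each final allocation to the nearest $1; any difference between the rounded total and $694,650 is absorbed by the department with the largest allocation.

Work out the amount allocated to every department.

Equal tier: $187,555 ÷ 5 = $37,511 apiece.
Remainder $507,095 by floor area (total 20,062): Packaging 72,265.21 → $72,265; Plating 110,735.88 → $110,736; Shipping 101,535.27 → $101,535; Warehouse 194,072.15 → $194,072; Logistics 28,486.495 → $28,486.
Rounding difference +$1 on remainder applied to Warehouse.
Totals: Packaging $37,511 + $72,265 = $109,776; Plating $37,511 + $110,736 = $148,247; Shipping $37,511 + $101,535 = $139,046; Warehouse $37,511 + $194,073 = $231,584; Logistics $37,511 + $28,486 = $65,997.

Packaging: $109,776 | Plating: $148,247 | Shipping: $139,046 | Warehouse: $231,584 | Logistics: $65,997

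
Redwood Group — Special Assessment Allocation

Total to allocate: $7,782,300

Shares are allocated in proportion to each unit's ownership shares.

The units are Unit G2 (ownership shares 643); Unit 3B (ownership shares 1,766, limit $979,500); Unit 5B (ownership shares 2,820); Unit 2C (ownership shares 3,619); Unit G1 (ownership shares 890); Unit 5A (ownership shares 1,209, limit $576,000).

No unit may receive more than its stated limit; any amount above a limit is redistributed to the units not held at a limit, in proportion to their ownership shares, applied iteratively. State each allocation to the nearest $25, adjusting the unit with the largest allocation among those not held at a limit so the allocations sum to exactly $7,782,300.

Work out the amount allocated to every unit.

Unit G2: $502,225 | Unit 3B: $979,500 | Unit 5B: $2,202,650 | Unit 2C: $2,826,750 | Unit G1: $695,175 | Unit 5A: $576,000

Total ownership shares = 10,947.
Proportional shares (ignoring caps): Unit G2 457,113.26; Unit 3B 1,255,461.93; Unit 5B 2,004,758.02; Unit 2C 2,572,772.79; Unit G1 632,707.32; Unit 5A 859,486.68.
Held at cap: Unit 3B ($979,500), Unit 5A ($576,000); remaining pool $6,226,800 reallocated over remaining ownership shares 7,972.
Redistributed shares: Unit G2 502,236.88 → $502,225; Unit 5B 2,202,656.30 → $2,202,650; Unit 2C 2,826,742.25 → $2,826,750; Unit G1 695,164.58 → $695,175.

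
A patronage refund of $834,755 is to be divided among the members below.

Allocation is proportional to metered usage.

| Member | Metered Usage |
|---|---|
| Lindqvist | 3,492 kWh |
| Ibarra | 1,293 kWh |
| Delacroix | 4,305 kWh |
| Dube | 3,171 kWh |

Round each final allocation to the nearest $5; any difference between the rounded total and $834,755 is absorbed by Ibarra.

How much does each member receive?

Combined metered usage = 12,261.
Proportional shares: Lindqvist 3,492/12,261 × $834,755 = 237,742.80; Ibarra 1,293/12,261 × $834,755 = 88,030.19; Delacroix 4,305/12,261 × $834,755 = 293,093.57; Dube 3,171/12,261 × $834,755 = 215,888.44.
After rounding ($5): Lindqvist $237,745; Ibarra $88,030; Delacroix $293,095; Dube $215,890. Sum = $834,760.
Difference $834,755 − $834,760 = −$5 applied to Ibarra: Ibarra becomes $88,025.

Lindqvist: $237,745; Ibarra: $88,025; Delacroix: $293,095; Dube: $215,890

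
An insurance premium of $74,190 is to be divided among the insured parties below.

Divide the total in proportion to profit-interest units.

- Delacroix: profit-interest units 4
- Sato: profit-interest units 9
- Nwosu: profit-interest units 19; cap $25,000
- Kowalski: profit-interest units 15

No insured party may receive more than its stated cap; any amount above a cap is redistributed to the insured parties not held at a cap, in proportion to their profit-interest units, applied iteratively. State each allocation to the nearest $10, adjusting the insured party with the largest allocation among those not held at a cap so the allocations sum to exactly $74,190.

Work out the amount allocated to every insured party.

Delacroix: $7,030 | Sato: $15,810 | Nwosu: $25,000 | Kowalski: $26,350

Combined profit-interest units = 47.
Pro-rata shares before constraints: Delacroix 6,314.04; Sato 14,206.60; Nwosu 29,991.70; Kowalski 23,677.66.
Cap binds for Nwosu ($25,000); remaining pool $49,190 reallocated over remaining profit-interest units 28.
Redistributed shares: Delacroix 7,027.14 → $7,030; Sato 15,811.07 → $15,810; Kowalski 26,351.79 → $26,350.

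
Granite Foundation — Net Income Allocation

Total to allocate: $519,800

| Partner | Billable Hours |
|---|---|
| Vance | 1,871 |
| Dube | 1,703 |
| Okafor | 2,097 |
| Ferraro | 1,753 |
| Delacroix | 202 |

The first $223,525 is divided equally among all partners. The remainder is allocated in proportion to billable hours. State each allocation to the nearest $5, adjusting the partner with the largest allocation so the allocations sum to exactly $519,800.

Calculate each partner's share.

$223,525 shared equally gives $44,705 per partner.
Remainder $296,275 by billable hours (total 7,626): Vance 72,689.55 → $72,690; Dube 66,162.64 → $66,165; Okafor 81,469.80 → $81,470; Ferraro 68,105.18 → $68,105; Delacroix 7,847.83 → $7,850.
Rounding difference −$5 on remainder applied to Okafor.
Totals: Vance $44,705 + $72,690 = $117,395; Dube $44,705 + $66,165 = $110,870; Okafor $44,705 + $81,465 = $126,170; Ferraro $44,705 + $68,105 = $112,810; Delacroix $44,705 + $7,850 = $52,555.

Vance: $117,395; Dube: $110,870; Okafor: $126,170; Ferraro: $112,810; Delacroix: $52,555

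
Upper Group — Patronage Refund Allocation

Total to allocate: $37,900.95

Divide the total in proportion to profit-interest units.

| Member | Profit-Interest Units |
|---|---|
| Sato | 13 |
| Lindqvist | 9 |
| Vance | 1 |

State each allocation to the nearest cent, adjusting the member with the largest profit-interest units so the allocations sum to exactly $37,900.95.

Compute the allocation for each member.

Total profit-interest units = 13 + 9 + 1 = 23.
Proportional shares: Sato 21,422.2761; Lindqvist 14,830.8065; Vance 1,647.8674.
Rounded to nearest cent: Sato $21,422.28; Lindqvist $14,830.81; Vance $1,647.87. Sum = $37,900.96.
Difference $37,900.95 − $37,900.96 = −$0.01 applied to largest profit-interest units (Sato): Sato becomes $21,422.27.

Sato: $21,422.27 · Lindqvist: $14,830.81 · Vance: $1,647.87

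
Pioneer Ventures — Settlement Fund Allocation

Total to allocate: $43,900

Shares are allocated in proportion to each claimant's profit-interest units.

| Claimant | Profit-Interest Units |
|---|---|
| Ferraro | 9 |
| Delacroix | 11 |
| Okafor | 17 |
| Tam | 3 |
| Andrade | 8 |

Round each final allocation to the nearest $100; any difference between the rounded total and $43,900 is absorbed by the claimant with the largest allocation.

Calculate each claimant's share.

Ferraro: $8,200; Delacroix: $10,100; Okafor: $15,600; Tam: $2,700; Andrade: $7,300

Sum of profit-interest units: 48.
Pro-rata amounts: Ferraro 9/48 × $43,900 = 8,231.25; Delacroix 11/48 × $43,900 = 10,060.42; Okafor 17/48 × $43,900 = 15,547.92; Tam 3/48 × $43,900 = 2,743.75; Andrade 8/48 × $43,900 = 7,316.67.
After rounding ($100): Ferraro $8,200; Delacroix $10,100; Okafor $15,500; Tam $2,700; Andrade $7,300. Sum = $43,800.
Difference $43,900 − $43,800 = +$100 applied to largest allocation (Okafor): Okafor becomes $15,600.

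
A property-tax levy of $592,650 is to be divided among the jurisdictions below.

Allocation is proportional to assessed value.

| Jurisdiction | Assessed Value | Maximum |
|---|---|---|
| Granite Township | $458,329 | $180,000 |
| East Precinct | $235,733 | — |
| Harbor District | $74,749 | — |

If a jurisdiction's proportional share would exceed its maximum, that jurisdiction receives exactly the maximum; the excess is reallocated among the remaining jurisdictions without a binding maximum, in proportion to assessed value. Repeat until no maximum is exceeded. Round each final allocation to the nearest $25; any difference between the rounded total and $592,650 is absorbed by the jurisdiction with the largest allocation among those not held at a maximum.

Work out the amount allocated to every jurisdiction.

Sum of assessed value: 768,811.
Proportional shares (ignoring caps): Granite Township 353,310.09; East Precinct 181,718.47; Harbor District 57,621.44.
Cap binds for Granite Township ($180,000); remaining pool $412,650 reallocated over remaining assessed value 310,482.
Redistributed shares: East Precinct 313,303.90 → $313,300; Harbor District 99,346.10 → $99,350.

Granite Township: $180,000 | East Precinct: $313,300 | Harbor District: $99,350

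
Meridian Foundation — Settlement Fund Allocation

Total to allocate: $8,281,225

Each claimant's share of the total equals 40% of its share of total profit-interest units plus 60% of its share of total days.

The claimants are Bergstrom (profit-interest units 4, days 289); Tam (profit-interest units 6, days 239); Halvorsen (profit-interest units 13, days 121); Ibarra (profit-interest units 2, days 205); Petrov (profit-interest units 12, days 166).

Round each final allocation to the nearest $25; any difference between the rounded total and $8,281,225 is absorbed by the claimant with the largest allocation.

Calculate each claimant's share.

Bergstrom: $1,765,925; Tam: $1,701,400; Halvorsen: $1,753,275; Ibarra: $1,177,675; Petrov: $1,882,950

Profit-interest units total 37; days total 1,020.
Combined weights (40% profit-interest units + 60% days): Bergstrom 0.2132; Tam 0.2055; Halvorsen 0.2117; Ibarra 0.1422; Petrov 0.2274.
Proportional shares: Bergstrom 1,765,915.28; Tam 1,701,403.35; Halvorsen 1,753,276.21; Ibarra 1,177,671.82; Petrov 1,882,958.35.
After rounding ($25): Bergstrom $1,765,925; Tam $1,701,400; Halvorsen $1,753,275; Ibarra $1,177,675; Petrov $1,882,950. Sum = $8,281,225.
No rounding difference to absorb.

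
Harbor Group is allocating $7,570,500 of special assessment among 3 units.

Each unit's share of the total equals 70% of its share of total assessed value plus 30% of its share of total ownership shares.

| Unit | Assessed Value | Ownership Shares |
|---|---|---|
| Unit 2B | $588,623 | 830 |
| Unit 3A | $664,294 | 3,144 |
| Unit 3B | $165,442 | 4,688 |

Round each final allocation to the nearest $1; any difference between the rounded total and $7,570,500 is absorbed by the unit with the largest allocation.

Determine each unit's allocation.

Unit 2B: $2,416,869; Unit 3A: $3,306,318; Unit 3B: $1,847,313

Totals — assessed value 1,418,359, ownership shares 8,662.
Composite weights (70% assessed value + 30% ownership shares): Unit 2B 0.3192; Unit 3A 0.4367; Unit 3B 0.2440.
Pro-rata amounts: Unit 2B 2,416,868.72; Unit 3A 3,306,318.57; Unit 3B 1,847,312.71.
After rounding ($1): Unit 2B $2,416,869; Unit 3A $3,306,319; Unit 3B $1,847,313. Sum = $7,570,501.
Difference $7,570,500 − $7,570,501 = −$1 applied to largest allocation (Unit 3A): Unit 3A becomes $3,306,318.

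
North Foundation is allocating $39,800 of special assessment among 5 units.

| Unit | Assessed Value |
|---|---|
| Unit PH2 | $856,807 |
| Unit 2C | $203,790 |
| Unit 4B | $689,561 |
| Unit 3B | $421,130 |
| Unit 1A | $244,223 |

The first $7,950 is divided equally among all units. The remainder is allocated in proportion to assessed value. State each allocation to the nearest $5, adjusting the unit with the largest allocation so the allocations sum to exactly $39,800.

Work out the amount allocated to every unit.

First tranche $7,950 split equally: $1,590 each.
Remainder $31,850 by assessed value (total 2,415,511): Unit PH2 11,297.53 → $11,300; Unit 2C 2,687.10 → $2,685; Unit 4B 9,092.29 → $9,090; Unit 3B 5,552.86 → $5,555; Unit 1A 3,220.23 → $3,220.
Totals: Unit PH2 $1,590 + $11,300 = $12,890; Unit 2C $1,590 + $2,685 = $4,275; Unit 4B $1,590 + $9,090 = $10,680; Unit 3B $1,590 + $5,555 = $7,145; Unit 1A $1,590 + $3,220 = $4,810.

Unit PH2: $12,890 | Unit 2C: $4,275 | Unit 4B: $10,680 | Unit 3B: $7,145 | Unit 1A: $4,810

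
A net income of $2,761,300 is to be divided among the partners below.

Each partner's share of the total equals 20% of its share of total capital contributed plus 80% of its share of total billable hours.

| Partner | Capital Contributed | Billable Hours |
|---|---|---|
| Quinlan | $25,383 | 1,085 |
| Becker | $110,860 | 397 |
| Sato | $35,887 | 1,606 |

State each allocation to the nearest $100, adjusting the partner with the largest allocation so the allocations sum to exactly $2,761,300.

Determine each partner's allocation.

Capital contributed total 172,130; billable hours total 3,088.
Combined weights (20% capital contributed + 80% billable hours): Quinlan 0.3106; Becker 0.2317; Sato 0.4578.
Unrounded shares: Quinlan 857,607.06; Becker 639,681.00; Sato 1,264,011.94.
Rounded to nearest $100: Quinlan $857,600; Becker $639,700; Sato $1,264,000. Sum = $2,761,300.
Rounded total matches; no reconciliation needed.

Quinlan: $857,600 | Becker: $639,700 | Sato: $1,264,000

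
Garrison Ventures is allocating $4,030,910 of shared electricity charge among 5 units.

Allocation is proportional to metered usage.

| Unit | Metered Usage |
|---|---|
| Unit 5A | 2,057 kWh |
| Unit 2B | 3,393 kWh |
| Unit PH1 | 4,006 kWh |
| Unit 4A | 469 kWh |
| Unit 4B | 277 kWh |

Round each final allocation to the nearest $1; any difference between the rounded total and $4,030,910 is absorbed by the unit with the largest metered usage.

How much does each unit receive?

Combined metered usage = 2,057 + 3,393 + 4,006 + 469 + 277 = 10,202.
Unrounded shares: Unit 5A 812,740.82; Unit 2B 1,340,607.49; Unit PH1 1,582,809.79; Unit 4A 185,306.49; Unit 4B 109,445.41.
Rounded to nearest $1: Unit 5A $812,741; Unit 2B $1,340,607; Unit PH1 $1,582,810; Unit 4A $185,306; Unit 4B $109,445. Sum = $4,030,909.
Difference $4,030,910 − $4,030,909 = +$1 applied to largest metered usage (Unit PH1): Unit PH1 becomes $1,582,811.

Unit 5A: $812,741 | Unit 2B: $1,340,607 | Unit PH1: $1,582,811 | Unit 4A: $185,306 | Unit 4B: $109,445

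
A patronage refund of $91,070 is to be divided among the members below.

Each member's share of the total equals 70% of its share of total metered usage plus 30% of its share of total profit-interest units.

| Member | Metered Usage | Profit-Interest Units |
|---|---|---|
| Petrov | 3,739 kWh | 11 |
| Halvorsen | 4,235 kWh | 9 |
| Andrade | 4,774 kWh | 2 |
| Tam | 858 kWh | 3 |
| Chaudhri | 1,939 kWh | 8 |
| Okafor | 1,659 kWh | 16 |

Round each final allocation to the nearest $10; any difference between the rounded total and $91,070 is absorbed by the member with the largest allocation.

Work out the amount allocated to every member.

Petrov: $19,990 | Halvorsen: $20,700 | Andrade: $18,810 | Tam: $4,850 | Chaudhri: $11,650 | Okafor: $15,070

Totals — metered usage 17,204, profit-interest units 49.
Combined weights (70% metered usage + 30% profit-interest units): Petrov 0.2195; Halvorsen 0.2274; Andrade 0.2065; Tam 0.0533; Chaudhri 0.1279; Okafor 0.1655.
Raw shares: Petrov 19,988.06; Halvorsen 20,710.83; Andrade 18,805.08; Tam 4,852.01; Chaudhri 11,645.49; Okafor 15,068.53.
Rounded to nearest $10: Petrov $19,990; Halvorsen $20,710; Andrade $18,810; Tam $4,850; Chaudhri $11,650; Okafor $15,070. Sum = $91,080.
Difference $91,070 − $91,080 = −$10 applied to largest allocation (Halvorsen): Halvorsen becomes $20,700.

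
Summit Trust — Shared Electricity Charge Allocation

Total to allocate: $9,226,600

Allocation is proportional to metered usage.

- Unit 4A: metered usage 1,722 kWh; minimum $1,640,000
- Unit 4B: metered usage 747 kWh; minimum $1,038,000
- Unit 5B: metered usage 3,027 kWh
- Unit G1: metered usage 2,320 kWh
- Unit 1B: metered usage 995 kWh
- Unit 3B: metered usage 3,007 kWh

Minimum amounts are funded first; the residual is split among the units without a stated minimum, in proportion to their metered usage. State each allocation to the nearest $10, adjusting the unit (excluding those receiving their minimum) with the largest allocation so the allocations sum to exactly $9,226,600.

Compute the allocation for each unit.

Unit 4A: $1,640,000 | Unit 4B: $1,038,000 | Unit 5B: $2,120,290 | Unit G1: $1,625,070 | Unit 1B: $696,960 | Unit 3B: $2,106,280

Fund the minimums — Unit 4A $1,640,000; Unit 4B $1,038,000. Remaining pool $6,548,600.
Remaining pool split over remaining metered usage 9,349: Unit 5B 2,120,292.25 → $2,120,290; Unit G1 1,625,067.07 → $1,625,070; Unit 1B 696,957.64 → $696,960; Unit 3B 2,106,283.05 → $2,106,280.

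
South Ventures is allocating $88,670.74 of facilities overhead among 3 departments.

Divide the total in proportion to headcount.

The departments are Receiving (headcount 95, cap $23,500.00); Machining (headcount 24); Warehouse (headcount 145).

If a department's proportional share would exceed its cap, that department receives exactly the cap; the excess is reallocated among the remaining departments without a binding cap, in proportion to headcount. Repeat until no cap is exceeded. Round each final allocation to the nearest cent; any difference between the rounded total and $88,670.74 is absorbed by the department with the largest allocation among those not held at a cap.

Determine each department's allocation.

Receiving: $23,500.00 | Machining: $9,255.02 | Warehouse: $55,915.72

Sum of headcount: 264.
Unconstrained shares: Receiving 31,908.0314; Machining 8,060.9764; Warehouse 48,701.7322.
Held at cap: Receiving ($23,500.00); residual $65,170.74 reallocated over remaining headcount 169.
Remaining shares: Machining 9,255.0163 → $9,255.02; Warehouse 55,915.7237 → $55,915.72.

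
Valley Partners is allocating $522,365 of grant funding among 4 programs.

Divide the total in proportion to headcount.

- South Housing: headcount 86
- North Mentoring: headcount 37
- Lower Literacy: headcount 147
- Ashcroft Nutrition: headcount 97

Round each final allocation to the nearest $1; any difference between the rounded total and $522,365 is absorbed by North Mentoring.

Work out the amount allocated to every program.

Headcount total: 367.
Proportional shares: South Housing 86/367 × $522,365 = 122,407.06; North Mentoring 37/367 × $522,365 = 52,663.501; Lower Literacy 147/367 × $522,365 = 209,230.67; Ashcroft Nutrition 97/367 × $522,365 = 138,063.77.
At nearest $1: South Housing $122,407; North Mentoring $52,664; Lower Literacy $209,231; Ashcroft Nutrition $138,064. Sum = $522,366.
Difference $522,365 − $522,366 = −$1 applied to North Mentoring: North Mentoring becomes $52,663.

South Housing: $122,407 | North Mentoring: $52,663 | Lower Literacy: $209,231 | Ashcroft Nutrition: $138,064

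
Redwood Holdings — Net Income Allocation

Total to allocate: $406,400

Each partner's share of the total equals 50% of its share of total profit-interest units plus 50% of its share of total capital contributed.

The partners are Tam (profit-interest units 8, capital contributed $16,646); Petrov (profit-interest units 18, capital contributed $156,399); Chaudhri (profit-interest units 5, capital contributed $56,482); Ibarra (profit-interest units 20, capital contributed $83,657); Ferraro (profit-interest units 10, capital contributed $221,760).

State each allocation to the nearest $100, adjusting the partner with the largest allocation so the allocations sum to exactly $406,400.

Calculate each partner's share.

Totals — profit-interest units 61, capital contributed 534,944.
Composite weights (50% profit-interest units + 50% capital contributed): Tam 0.0811; Petrov 0.2937; Chaudhri 0.0938; Ibarra 0.2421; Ferraro 0.2892.
Pro-rata amounts: Tam 32,972.21; Petrov 119,369.26; Chaudhri 38,110.59; Ibarra 98,400.30; Ferraro 117,547.64.
At nearest $100: Tam $33,000; Petrov $119,400; Chaudhri $38,100; Ibarra $98,400; Ferraro $117,500. Sum = $406,400.
Sum already equals the total — no adjustment.

Tam: $33,000; Petrov: $119,400; Chaudhri: $38,100; Ibarra: $98,400; Ferraro: $117,500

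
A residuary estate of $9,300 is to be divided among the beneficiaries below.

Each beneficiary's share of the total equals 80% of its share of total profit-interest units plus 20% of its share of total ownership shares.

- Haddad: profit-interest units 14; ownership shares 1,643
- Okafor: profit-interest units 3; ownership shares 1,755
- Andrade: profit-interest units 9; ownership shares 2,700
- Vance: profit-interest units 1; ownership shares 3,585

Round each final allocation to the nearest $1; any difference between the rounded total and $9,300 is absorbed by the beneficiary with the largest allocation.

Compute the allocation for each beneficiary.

Totals — profit-interest units 27, ownership shares 9,683.
Composite weights (80% profit-interest units + 20% ownership shares): Haddad 0.4488; Okafor 0.1251; Andrade 0.3224; Vance 0.1037.
Pro-rata amounts: Haddad 4,173.38; Okafor 1,163.78; Andrade 2,998.64; Vance 964.20.
After rounding ($1): Haddad $4,173; Okafor $1,164; Andrade $2,999; Vance $964. Sum = $9,300.
Rounded total matches; no reconciliation needed.

Haddad: $4,173 · Okafor: $1,164 · Andrade: $2,999 · Vance: $964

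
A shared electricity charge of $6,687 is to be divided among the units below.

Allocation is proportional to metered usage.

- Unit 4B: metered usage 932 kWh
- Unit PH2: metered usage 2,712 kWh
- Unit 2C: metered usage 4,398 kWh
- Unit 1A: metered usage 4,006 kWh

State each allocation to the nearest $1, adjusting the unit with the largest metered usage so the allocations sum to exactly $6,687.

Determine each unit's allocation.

Metered usage total: 12,048.
Pro-rata amounts: Unit 4B 932/12,048 × $6,687 = 517.29; Unit PH2 2,712/12,048 × $6,687 = 1,505.24; Unit 2C 4,398/12,048 × $6,687 = 2,441.02; Unit 1A 4,006/12,048 × $6,687 = 2,223.45.
At nearest $1: Unit 4B $517; Unit PH2 $1,505; Unit 2C $2,441; Unit 1A $2,223. Sum = $6,686.
Difference $6,687 − $6,686 = +$1 applied to largest metered usage (Unit 2C): Unit 2C becomes $2,442.

Unit 4B: $517; Unit PH2: $1,505; Unit 2C: $2,442; Unit 1A: $2,223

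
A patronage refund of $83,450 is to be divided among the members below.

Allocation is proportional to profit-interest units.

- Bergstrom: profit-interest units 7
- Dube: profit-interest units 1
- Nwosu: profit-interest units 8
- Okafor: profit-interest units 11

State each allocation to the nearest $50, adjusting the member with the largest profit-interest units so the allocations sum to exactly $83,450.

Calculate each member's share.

Bergstrom: $21,650 | Dube: $3,100 | Nwosu: $24,750 | Okafor: $33,950

Total profit-interest units = 27.
Unrounded shares: Bergstrom 7/27 × $83,450 = 21,635.19; Dube 1/27 × $83,450 = 3,090.74; Nwosu 8/27 × $83,450 = 24,725.93; Okafor 11/27 × $83,450 = 33,998.15.
After rounding ($50): Bergstrom $21,650; Dube $3,100; Nwosu $24,750; Okafor $34,000. Sum = $83,500.
Difference $83,450 − $83,500 = −$50 applied to largest profit-interest units (Okafor): Okafor becomes $33,950.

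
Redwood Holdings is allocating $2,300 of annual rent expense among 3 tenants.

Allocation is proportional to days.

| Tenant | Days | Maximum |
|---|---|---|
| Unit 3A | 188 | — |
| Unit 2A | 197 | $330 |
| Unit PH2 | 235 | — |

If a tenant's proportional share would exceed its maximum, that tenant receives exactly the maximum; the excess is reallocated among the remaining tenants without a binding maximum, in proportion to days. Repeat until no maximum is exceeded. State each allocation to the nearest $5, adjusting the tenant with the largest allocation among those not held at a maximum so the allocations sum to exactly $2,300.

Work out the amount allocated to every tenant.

Unit 3A: $875; Unit 2A: $330; Unit PH2: $1,095

Days total: 620.
Unconstrained shares: Unit 3A 697.42; Unit 2A 730.81; Unit PH2 871.77.
Capped: Unit 2A ($330); balance $1,970 reallocated over remaining days 423.
Remaining shares: Unit 3A 875.56 → $875; Unit PH2 1,094.44 → $1,095.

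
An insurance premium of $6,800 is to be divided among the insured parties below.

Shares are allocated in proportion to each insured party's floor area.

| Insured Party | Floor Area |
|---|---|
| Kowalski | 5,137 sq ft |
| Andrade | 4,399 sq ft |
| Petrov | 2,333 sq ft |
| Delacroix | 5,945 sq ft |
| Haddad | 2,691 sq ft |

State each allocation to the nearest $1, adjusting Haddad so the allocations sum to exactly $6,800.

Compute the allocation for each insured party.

Total floor area = 20,505.
Unrounded shares: Kowalski 5,137/20,505 × $6,800 = 1,703.56; Andrade 4,399/20,505 × $6,800 = 1,458.82; Petrov 2,333/20,505 × $6,800 = 773.68; Delacroix 5,945/20,505 × $6,800 = 1,971.52; Haddad 2,691/20,505 × $6,800 = 892.41.
After rounding ($1): Kowalski $1,704; Andrade $1,459; Petrov $774; Delacroix $1,972; Haddad $892. Sum = $6,801.
Difference $6,800 − $6,801 = −$1 applied to Haddad: Haddad becomes $891.

Kowalski: $1,704 · Andrade: $1,459 · Petrov: $774 · Delacroix: $1,972 · Haddad: $891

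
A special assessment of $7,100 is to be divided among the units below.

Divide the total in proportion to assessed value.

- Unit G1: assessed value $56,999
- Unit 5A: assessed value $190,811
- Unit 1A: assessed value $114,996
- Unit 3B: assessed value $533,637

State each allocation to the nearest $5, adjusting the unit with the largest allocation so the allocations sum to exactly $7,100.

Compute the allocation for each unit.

Assessed value total: 896,443.
Unrounded shares: Unit G1 56,999/896,443 × $7,100 = 451.44; Unit 5A 190,811/896,443 × $7,100 = 1,511.26; Unit 1A 114,996/896,443 × $7,100 = 910.79; Unit 3B 533,637/896,443 × $7,100 = 4,226.51.
After rounding ($5): Unit G1 $450; Unit 5A $1,510; Unit 1A $910; Unit 3B $4,225. Sum = $7,095.
Difference $7,100 − $7,095 = +$5 applied to largest allocation (Unit 3B): Unit 3B becomes $4,230.

Unit G1: $450; Unit 5A: $1,510; Unit 1A: $910; Unit 3B: $4,230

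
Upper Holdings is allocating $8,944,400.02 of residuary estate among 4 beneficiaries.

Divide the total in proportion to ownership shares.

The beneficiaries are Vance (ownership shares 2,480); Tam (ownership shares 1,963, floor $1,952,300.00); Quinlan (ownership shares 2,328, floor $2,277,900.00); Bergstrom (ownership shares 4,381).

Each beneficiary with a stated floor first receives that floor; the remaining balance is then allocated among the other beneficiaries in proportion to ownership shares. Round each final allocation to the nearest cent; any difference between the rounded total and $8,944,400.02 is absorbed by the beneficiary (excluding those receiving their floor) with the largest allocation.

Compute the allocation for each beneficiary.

Vance: $1,704,010.50 | Tam: $1,952,300.00 | Quinlan: $2,277,900.00 | Bergstrom: $3,010,189.52

Fund the minimums — Tam $1,952,300.00; Quinlan $2,277,900.00. Residual $4,714,200.02.
Residual split over remaining ownership shares 6,861: Vance 1,704,010.5013 → $1,704,010.50; Bergstrom 3,010,189.5187 → $3,010,189.52.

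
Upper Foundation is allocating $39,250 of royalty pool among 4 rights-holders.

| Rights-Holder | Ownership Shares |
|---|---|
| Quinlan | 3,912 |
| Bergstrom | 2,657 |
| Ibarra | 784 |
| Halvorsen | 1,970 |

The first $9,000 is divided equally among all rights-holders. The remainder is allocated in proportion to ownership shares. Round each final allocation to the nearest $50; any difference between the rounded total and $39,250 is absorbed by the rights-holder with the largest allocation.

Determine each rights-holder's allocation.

First tranche $9,000 split equally: $2,250 each.
Remainder $30,250 by ownership shares (total 9,323): Quinlan 12,693.12 → $12,700; Bergstrom 8,621.07 → $8,600; Ibarra 2,543.82 → $2,550; Halvorsen 6,391.99 → $6,400.
Totals: Quinlan $2,250 + $12,700 = $14,950; Bergstrom $2,250 + $8,600 = $10,850; Ibarra $2,250 + $2,550 = $4,800; Halvorsen $2,250 + $6,400 = $8,650.

Quinlan: $14,950 · Bergstrom: $10,850 · Ibarra: $4,800 · Halvorsen: $8,650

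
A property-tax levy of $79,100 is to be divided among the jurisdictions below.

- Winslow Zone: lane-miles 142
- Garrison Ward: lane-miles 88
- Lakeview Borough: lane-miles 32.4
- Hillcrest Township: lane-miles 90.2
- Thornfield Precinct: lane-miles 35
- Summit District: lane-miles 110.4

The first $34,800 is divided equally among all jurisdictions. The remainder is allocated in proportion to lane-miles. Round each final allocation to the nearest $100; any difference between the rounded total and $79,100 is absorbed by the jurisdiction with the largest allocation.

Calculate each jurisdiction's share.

Winslow Zone: $18,500 | Garrison Ward: $13,600 | Lakeview Borough: $8,700 | Hillcrest Township: $13,800 | Thornfield Precinct: $8,900 | Summit District: $15,600

First tranche $34,800 split equally: $5,800 each.
Remainder $44,300 by lane-miles (total 498): Winslow Zone 12,631.73 → $12,600; Garrison Ward 7,828.11 → $7,800; Lakeview Borough 2,882.17 → $2,900; Hillcrest Township 8,023.82 → $8,000; Thornfield Precinct 3,113.45 → $3,100; Summit District 9,820.72 → $9,800.
Rounding difference +$100 on remainder applied to Winslow Zone.
Totals: Winslow Zone $5,800 + $12,700 = $18,500; Garrison Ward $5,800 + $7,800 = $13,600; Lakeview Borough $5,800 + $2,900 = $8,700; Hillcrest Township $5,800 + $8,000 = $13,800; Thornfield Precinct $5,800 + $3,100 = $8,900; Summit District $5,800 + $9,800 = $15,600.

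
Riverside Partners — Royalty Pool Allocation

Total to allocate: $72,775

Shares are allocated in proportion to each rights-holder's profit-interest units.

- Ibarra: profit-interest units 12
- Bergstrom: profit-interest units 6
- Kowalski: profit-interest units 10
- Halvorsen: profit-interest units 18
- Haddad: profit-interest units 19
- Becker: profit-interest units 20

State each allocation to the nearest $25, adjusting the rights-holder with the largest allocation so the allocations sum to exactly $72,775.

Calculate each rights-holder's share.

Total profit-interest units = 85.
Proportional shares: Ibarra 12/85 × $72,775 = 10,274.12; Bergstrom 6/85 × $72,775 = 5,137.06; Kowalski 10/85 × $72,775 = 8,561.76; Halvorsen 18/85 × $72,775 = 15,411.18; Haddad 19/85 × $72,775 = 16,267.35; Becker 20/85 × $72,775 = 17,123.53.
Rounded to nearest $25: Ibarra $10,275; Bergstrom $5,125; Kowalski $8,550; Halvorsen $15,400; Haddad $16,275; Becker $17,125. Sum = $72,750.
Difference $72,775 − $72,750 = +$25 applied to largest allocation (Becker): Becker becomes $17,150.

Ibarra: $10,275 | Bergstrom: $5,125 | Kowalski: $8,550 | Halvorsen: $15,400 | Haddad: $16,275 | Becker: $17,150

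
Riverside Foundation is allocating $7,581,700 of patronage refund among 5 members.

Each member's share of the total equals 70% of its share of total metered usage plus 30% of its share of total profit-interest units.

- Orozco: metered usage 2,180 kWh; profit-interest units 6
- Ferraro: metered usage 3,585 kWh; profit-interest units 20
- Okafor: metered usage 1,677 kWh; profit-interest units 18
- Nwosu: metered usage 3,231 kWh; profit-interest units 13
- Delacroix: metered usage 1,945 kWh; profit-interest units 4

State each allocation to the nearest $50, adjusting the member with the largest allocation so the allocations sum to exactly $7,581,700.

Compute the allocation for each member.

Orozco: $1,140,650 | Ferraro: $2,253,650 | Okafor: $1,376,500 | Nwosu: $1,843,700 | Delacroix: $967,200

Metered usage total 12,618; profit-interest units total 61.
Combined weights (70% metered usage + 30% profit-interest units): Orozco 0.1504; Ferraro 0.2972; Okafor 0.1816; Nwosu 0.2432; Delacroix 0.1276.
Raw shares: Orozco 1,140,640.52; Ferraro 2,253,608.80; Okafor 1,376,520.95; Nwosu 1,843,705.40; Delacroix 967,224.32.
After rounding ($50): Orozco $1,140,650; Ferraro $2,253,600; Okafor $1,376,500; Nwosu $1,843,700; Delacroix $967,200. Sum = $7,581,650.
Difference $7,581,700 − $7,581,650 = +$50 applied to largest allocation (Ferraro): Ferraro becomes $2,253,650.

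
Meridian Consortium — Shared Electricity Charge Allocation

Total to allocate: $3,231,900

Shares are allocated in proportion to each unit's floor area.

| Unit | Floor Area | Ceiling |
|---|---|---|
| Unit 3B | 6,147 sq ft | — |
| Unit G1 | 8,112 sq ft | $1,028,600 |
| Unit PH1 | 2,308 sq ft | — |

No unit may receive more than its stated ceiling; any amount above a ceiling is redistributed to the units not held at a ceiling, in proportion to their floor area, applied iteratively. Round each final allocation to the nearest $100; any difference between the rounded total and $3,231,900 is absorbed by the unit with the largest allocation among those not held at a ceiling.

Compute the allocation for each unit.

Combined floor area = 16,567.
Pro-rata shares before constraints: Unit 3B 1,199,160.34; Unit G1 1,582,493.68; Unit PH1 450,245.98.
Capped: Unit G1 ($1,028,600); remaining pool $2,203,300 reallocated over remaining floor area 8,455.
Shares after redistribution: Unit 3B 1,601,855.13 → $1,601,900; Unit PH1 601,444.87 → $601,400.

Unit 3B: $1,601,900; Unit G1: $1,028,600; Unit PH1: $601,400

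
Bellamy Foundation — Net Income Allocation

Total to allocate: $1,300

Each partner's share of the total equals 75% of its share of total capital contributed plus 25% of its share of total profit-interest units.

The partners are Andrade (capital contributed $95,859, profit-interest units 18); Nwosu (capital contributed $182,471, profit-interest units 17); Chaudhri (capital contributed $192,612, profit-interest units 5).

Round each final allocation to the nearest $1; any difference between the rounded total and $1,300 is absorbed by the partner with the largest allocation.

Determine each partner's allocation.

Capital contributed total 470,942; profit-interest units total 40.
Blended shares (75% capital contributed + 25% profit-interest units): Andrade 0.2652; Nwosu 0.3968; Chaudhri 0.3380.
Unrounded shares: Andrade 344.71; Nwosu 515.90; Chaudhri 439.39.
At nearest $1: Andrade $345; Nwosu $516; Chaudhri $439. Sum = $1,300.
Rounded total matches; no reconciliation needed.

Andrade: $345 | Nwosu: $516 | Chaudhri: $439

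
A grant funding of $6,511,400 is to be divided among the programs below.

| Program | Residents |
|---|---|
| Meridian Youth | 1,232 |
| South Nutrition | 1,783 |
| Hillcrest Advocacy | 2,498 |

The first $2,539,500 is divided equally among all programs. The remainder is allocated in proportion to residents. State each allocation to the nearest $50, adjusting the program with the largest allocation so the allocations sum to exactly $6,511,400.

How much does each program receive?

Meridian Youth: $1,734,100; South Nutrition: $2,131,100; Hillcrest Advocacy: $2,646,200

$2,539,500 shared equally gives $846,500 per program.
Remainder $3,971,900 by residents (total 5,513): Meridian Youth 887,607.62 → $887,600; South Nutrition 1,284,581.48 → $1,284,600; Hillcrest Advocacy 1,799,710.90 → $1,799,700.
Totals: Meridian Youth $846,500 + $887,600 = $1,734,100; South Nutrition $846,500 + $1,284,600 = $2,131,100; Hillcrest Advocacy $846,500 + $1,799,700 = $2,646,200.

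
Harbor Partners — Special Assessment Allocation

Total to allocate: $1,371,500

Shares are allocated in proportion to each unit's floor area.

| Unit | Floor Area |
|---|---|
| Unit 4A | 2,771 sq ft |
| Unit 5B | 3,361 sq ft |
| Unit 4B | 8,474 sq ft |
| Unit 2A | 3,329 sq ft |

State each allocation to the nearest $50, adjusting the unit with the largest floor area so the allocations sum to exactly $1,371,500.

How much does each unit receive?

Unit 4A: $211,900; Unit 5B: $257,000; Unit 4B: $648,050; Unit 2A: $254,550

Total floor area = 2,771 + 3,361 + 8,474 + 3,329 = 17,935.
Pro-rata amounts: Unit 4A 211,900.00; Unit 5B 257,017.65; Unit 4B 648,011.76; Unit 2A 254,570.59.
Rounded to nearest $50: Unit 4A $211,900; Unit 5B $257,000; Unit 4B $648,000; Unit 2A $254,550. Sum = $1,371,450.
Difference $1,371,500 − $1,371,450 = +$50 applied to largest floor area (Unit 4B): Unit 4B becomes $648,050.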